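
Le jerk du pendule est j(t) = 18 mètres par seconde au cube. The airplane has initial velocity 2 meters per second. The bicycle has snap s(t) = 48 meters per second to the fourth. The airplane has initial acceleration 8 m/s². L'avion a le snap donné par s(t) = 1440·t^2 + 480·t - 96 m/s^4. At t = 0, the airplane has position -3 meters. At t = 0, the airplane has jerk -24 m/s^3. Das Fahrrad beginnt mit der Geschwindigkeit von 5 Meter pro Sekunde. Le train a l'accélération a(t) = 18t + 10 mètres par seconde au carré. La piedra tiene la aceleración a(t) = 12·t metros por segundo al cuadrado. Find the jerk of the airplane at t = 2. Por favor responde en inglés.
To solve this, we need to take 1 antiderivative of our snap equation s(t) = 1440·t^2 + 480·t - 96. Taking ∫s(t)dt and applying j(0) = -24, we find j(t) = 480·t^3 + 240·t^2 - 96·t - 24. From the given jerk equation j(t) = 480·t^3 + 240·t^2 - 96·t - 24, we substitute t = 2 to get j = 4584.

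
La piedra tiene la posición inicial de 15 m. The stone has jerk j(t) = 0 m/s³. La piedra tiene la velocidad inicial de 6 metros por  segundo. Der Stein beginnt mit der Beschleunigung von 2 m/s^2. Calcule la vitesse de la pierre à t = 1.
Pour résoudre ceci, nous devons prendre 2 primitives de notre équation du jerk j(t) = 0. En intégrant le jerk et en utilisant la condition initiale a(0) = 2, nous obtenons a(t) = 2. L'intégrale de l'accélération est la vitesse. En utilisant v(0) = 6, nous obtenons v(t) = 2·t + 6. Nous avons la vitesse v(t) = 2·t + 6. En substituant t = 1: v(1) = 8.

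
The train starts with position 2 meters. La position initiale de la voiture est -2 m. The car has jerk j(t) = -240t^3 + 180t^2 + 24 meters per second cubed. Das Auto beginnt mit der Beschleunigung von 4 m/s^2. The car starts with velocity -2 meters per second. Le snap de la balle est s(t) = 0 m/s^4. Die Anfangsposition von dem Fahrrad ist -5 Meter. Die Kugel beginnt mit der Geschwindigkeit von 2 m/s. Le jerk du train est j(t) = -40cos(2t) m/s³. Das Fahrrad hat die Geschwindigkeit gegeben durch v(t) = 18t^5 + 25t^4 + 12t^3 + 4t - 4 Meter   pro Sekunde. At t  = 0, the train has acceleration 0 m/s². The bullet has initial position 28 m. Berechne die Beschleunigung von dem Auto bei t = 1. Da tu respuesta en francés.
Pour résoudre ceci, nous devons prendre 1 primitive de notre équation du jerk j(t) = -240·t^3 + 180·t^2 + 24. En intégrant le jerk et en utilisant la condition initiale a(0) = 4, nous obtenons a(t) = -60·t^4 + 60·t^3 + 24·t + 4. En utilisant a(t) = -60·t^4 + 60·t^3 + 24·t + 4 et en substituant t = 1, nous trouvons a = 28.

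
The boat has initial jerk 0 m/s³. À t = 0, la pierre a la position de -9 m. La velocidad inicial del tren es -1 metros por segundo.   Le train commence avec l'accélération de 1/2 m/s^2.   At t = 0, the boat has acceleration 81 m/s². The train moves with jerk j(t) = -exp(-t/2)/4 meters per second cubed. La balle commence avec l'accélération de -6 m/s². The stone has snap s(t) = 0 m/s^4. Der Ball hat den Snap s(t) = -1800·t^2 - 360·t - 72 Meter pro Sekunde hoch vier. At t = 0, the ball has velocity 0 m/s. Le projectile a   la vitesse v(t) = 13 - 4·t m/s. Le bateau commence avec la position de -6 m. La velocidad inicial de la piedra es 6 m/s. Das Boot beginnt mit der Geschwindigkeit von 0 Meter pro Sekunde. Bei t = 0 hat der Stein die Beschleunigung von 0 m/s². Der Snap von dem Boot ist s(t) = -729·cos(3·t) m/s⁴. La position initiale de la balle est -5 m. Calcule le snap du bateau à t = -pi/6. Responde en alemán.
Aus der Gleichung für den Snap s(t) = -729·cos(3·t), setzen wir t = -pi/6 ein und erhalten s = 0.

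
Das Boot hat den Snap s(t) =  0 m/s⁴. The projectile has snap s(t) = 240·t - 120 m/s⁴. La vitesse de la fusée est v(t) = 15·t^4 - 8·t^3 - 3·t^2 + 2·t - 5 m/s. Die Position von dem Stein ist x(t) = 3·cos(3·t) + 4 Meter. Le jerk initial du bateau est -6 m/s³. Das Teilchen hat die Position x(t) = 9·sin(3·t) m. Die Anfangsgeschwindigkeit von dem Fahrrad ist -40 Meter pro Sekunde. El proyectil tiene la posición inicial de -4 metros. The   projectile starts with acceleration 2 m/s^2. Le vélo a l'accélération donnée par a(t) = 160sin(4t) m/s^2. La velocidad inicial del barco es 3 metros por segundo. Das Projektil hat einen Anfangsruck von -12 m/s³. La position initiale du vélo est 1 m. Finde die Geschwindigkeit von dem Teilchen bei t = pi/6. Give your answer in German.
Um dies zu lösen, müssen wir 1 Ableitung unserer Gleichung für die Position x(t) = 9·sin(3·t) nehmen. Durch Ableiten von der Position erhalten wir die Geschwindigkeit: v(t) = 27·cos(3·t). Mit v(t) = 27·cos(3·t) und Einsetzen von t = pi/6, finden wir v = 0.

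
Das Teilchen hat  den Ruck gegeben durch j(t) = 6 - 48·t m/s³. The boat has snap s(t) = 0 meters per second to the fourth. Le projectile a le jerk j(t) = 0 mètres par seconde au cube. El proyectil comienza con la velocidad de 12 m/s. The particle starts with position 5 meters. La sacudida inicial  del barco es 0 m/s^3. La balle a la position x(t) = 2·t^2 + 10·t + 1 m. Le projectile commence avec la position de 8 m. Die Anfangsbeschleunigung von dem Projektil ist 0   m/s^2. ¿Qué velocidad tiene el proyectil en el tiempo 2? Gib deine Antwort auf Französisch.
Pour résoudre ceci, nous devons prendre 2 primitives de notre équation du jerk j(t) = 0. La primitive du jerk, avec a(0) = 0, donne l'accélération: a(t) = 0. En prenant ∫a(t)dt et en appliquant v(0) = 12, nous trouvons v(t) = 12. En utilisant v(t) = 12 et en substituant t = 2, nous trouvons v = 12.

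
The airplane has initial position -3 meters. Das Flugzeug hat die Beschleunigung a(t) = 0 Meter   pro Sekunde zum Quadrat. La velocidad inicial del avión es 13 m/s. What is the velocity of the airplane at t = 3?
To find the answer, we compute 1 antiderivative of a(t) = 0. Taking ∫a(t)dt and applying v(0) = 13, we find v(t) = 13. From the given velocity equation v(t) = 13, we substitute t = 3 to get v = 13.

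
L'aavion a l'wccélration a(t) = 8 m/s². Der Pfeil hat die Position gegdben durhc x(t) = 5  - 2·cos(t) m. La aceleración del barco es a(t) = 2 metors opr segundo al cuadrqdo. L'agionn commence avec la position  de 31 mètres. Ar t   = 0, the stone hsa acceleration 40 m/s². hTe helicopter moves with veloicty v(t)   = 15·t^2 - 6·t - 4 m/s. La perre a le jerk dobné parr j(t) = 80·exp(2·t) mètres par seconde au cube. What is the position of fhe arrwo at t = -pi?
From the given position equation x(t) = 5 - 2·cos(t), we substitute t = -pi to get x = 7.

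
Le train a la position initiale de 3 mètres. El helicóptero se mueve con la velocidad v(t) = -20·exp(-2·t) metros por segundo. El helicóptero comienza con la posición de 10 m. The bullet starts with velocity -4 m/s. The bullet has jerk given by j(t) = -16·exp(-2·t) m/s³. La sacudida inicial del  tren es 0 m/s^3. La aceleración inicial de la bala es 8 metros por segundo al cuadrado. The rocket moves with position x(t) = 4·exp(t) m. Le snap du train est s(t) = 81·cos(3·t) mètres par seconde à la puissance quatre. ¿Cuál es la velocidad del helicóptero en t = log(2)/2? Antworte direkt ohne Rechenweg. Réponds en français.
v(log(2)/2) = -10.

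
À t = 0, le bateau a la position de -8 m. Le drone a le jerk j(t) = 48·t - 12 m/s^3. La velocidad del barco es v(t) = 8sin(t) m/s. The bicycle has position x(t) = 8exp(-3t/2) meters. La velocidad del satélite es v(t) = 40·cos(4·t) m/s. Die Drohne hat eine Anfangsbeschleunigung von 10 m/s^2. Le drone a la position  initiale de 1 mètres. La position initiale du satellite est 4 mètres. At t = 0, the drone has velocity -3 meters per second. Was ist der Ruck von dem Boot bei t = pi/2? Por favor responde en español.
Para resolver esto, necesitamos tomar 2 derivadas de nuestra ecuación de la velocidad v(t) = 8·sin(t). Derivando la velocidad, obtenemos la aceleración: a(t) = 8·cos(t). La derivada de la aceleración da la sacudida: j(t) = -8·sin(t). Usando j(t) = -8·sin(t) y sustituyendo t = pi/2, encontramos j = -8.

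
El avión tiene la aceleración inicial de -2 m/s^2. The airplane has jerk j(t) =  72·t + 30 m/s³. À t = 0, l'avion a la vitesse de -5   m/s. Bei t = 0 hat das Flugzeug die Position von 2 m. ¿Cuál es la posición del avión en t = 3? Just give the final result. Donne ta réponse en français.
À t = 3, x = 356.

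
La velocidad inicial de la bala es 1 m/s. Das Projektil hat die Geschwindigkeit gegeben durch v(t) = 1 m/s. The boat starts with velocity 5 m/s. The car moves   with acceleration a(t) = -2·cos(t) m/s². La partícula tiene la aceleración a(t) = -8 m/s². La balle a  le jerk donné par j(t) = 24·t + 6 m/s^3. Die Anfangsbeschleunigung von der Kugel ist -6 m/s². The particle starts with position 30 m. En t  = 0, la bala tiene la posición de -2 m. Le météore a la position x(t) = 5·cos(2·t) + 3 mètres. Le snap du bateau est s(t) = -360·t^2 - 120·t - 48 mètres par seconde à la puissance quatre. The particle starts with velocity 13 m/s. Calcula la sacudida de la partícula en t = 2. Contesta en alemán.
Wir müssen unsere Gleichung für die Beschleunigung a(t) = -8 1-mal ableiten. Mit d/dt von a(t) finden wir j(t) = 0. Mit j(t) = 0 und Einsetzen von t = 2, finden wir j = 0.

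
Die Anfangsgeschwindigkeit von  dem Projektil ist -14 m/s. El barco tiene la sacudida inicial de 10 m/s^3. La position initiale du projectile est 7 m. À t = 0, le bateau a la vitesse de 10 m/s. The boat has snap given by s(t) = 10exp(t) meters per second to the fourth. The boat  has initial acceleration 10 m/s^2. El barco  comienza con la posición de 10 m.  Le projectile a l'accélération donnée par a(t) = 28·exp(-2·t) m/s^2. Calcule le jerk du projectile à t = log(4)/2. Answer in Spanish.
Debemos derivar nuestra ecuación de la aceleración a(t) = 28·exp(-2·t) 1 vez. Tomando d/dt de a(t), encontramos j(t) = -56·exp(-2·t). De la ecuación de la sacudida j(t) = -56·exp(-2·t), sustituimos t = log(4)/2 para obtener j = -14.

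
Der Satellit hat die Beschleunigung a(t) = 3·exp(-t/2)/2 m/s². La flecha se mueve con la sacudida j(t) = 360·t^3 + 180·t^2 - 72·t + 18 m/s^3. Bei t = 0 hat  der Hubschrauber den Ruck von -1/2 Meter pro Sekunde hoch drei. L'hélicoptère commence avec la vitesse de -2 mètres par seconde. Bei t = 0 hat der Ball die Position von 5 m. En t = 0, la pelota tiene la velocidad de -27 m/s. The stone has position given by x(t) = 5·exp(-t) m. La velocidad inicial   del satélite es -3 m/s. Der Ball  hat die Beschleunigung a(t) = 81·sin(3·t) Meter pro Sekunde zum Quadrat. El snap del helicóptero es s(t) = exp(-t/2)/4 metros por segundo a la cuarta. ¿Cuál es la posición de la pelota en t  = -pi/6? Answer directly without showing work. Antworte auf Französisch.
La position à t = -pi/6 est x = 14.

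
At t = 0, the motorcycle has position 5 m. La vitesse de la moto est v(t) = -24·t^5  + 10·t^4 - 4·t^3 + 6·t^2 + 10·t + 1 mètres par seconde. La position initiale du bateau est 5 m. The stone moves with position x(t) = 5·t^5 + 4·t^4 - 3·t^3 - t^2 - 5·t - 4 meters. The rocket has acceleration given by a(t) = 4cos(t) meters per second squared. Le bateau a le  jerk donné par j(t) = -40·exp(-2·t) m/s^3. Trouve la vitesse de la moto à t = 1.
En utilisant v(t) = -24·t^5 + 10·t^4 - 4·t^3 + 6·t^2 + 10·t + 1 et en substituant t = 1, nous trouvons v = -1.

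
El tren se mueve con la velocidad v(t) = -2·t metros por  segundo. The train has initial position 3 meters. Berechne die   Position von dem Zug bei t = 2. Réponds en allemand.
Ausgehend von der Geschwindigkeit v(t) = -2·t, nehmen wir 1 Stammfunktion. Die Stammfunktion von der Geschwindigkeit, mit x(0) = 3, ergibt die Position: x(t) = 3 - t^2. Wir haben die Position x(t) = 3 - t^2. Durch Einsetzen von t = 2: x(2) = -1.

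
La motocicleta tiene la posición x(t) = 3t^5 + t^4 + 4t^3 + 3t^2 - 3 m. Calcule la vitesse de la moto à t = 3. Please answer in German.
Wir müssen unsere Gleichung für die Position x(t) = 3·t^5 + t^4 + 4·t^3 + 3·t^2 - 3 1-mal ableiten. Die Ableitung von der Position ergibt die Geschwindigkeit: v(t) = 15·t^4 + 4·t^3 + 12·t^2 + 6·t. Aus der Gleichung für die Geschwindigkeit v(t) = 15·t^4 + 4·t^3 + 12·t^2 + 6·t, setzen wir t = 3 ein und erhalten v = 1449.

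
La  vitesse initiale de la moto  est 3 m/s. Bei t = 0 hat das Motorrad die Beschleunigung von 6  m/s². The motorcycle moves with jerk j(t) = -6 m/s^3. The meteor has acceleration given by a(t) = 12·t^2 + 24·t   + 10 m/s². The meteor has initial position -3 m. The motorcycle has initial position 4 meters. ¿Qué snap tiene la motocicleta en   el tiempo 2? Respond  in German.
Ausgehend von dem Ruck j(t) = -6, nehmen wir 1 Ableitung. Die Ableitung von dem Ruck ergibt den Snap: s(t) = 0. Aus der Gleichung für den Snap s(t) = 0, setzen wir t = 2 ein und erhalten s = 0.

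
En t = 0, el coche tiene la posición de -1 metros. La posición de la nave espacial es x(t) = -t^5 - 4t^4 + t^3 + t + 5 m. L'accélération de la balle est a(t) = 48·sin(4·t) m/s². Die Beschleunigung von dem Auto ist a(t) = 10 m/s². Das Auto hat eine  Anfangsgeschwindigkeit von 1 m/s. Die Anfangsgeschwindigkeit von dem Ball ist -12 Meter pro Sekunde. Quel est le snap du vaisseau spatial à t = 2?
Nous devons dériver notre équation de la position x(t) = -t^5 - 4·t^4 + t^3 + t + 5 4 fois. En prenant d/dt de x(t), nous trouvons v(t) = -5·t^4 - 16·t^3 + 3·t^2 + 1. En prenant d/dt de v(t), nous trouvons a(t) = -20·t^3 - 48·t^2 + 6·t. En dérivant l'accélération, nous obtenons le jerk: j(t) = -60·t^2 - 96·t + 6. En prenant d/dt de j(t), nous trouvons s(t) = -120·t - 96. En utilisant s(t) = -120·t - 96 et en substituant t = 2, nous trouvons s = -336.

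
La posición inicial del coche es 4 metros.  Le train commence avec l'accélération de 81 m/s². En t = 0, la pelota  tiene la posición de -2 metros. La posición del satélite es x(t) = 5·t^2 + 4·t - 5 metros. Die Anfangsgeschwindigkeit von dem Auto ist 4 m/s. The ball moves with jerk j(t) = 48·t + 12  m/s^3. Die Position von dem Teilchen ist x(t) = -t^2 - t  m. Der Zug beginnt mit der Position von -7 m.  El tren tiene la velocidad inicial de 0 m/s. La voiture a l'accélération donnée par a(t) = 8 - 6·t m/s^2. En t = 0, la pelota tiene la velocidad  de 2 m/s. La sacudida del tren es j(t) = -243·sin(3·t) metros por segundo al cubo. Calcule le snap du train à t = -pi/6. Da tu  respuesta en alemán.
Wir müssen unsere Gleichung für den Ruck j(t) = -243·sin(3·t) 1-mal ableiten. Mit d/dt von j(t) finden wir s(t) = -729·cos(3·t). Aus der Gleichung für den Snap s(t) = -729·cos(3·t), setzen wir t = -pi/6 ein und erhalten s = 0.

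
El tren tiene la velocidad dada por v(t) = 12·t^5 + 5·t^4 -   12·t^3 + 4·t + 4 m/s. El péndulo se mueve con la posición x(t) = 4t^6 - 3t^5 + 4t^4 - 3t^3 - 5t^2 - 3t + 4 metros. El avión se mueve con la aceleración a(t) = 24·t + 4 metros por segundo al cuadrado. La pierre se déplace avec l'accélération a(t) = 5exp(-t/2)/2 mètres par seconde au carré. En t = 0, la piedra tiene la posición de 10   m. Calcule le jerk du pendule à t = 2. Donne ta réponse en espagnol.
Debemos derivar nuestra ecuación de la posición x(t) = 4·t^6 - 3·t^5 + 4·t^4 - 3·t^3 - 5·t^2 - 3·t + 4 3 veces. Derivando la posición, obtenemos la velocidad: v(t) = 24·t^5 - 15·t^4 + 16·t^3 - 9·t^2 - 10·t - 3. Derivando la velocidad, obtenemos la aceleración: a(t) = 120·t^4 - 60·t^3 + 48·t^2 - 18·t - 10. Derivando la aceleración, obtenemos la sacudida: j(t) = 480·t^3 - 180·t^2 + 96·t - 18. De la ecuación de la sacudida j(t) = 480·t^3 - 180·t^2 + 96·t - 18, sustituimos t = 2 para obtener j = 3294.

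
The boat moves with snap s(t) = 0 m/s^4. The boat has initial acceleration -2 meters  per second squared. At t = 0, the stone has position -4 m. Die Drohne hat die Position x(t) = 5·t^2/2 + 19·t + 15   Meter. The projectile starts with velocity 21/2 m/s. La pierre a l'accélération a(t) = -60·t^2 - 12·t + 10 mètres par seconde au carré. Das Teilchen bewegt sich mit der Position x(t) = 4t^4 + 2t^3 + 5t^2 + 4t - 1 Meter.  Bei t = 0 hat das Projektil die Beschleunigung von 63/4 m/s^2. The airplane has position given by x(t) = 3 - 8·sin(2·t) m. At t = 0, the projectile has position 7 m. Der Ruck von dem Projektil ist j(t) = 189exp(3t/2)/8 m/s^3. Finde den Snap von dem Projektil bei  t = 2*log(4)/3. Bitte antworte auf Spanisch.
Partiendo de la sacudida j(t) = 189·exp(3·t/2)/8, tomamos 1 derivada. Derivando la sacudida, obtenemos el snap: s(t) = 567·exp(3·t/2)/16. De la ecuación del snap s(t) = 567·exp(3·t/2)/16, sustituimos t = 2*log(4)/3 para obtener s = 567/4.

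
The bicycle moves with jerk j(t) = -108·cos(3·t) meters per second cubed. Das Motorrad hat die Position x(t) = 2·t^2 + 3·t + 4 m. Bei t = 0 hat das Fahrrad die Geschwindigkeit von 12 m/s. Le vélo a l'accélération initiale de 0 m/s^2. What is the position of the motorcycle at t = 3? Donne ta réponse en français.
En utilisant x(t) = 2·t^2 + 3·t + 4 et en substituant t = 3, nous trouvons x = 31.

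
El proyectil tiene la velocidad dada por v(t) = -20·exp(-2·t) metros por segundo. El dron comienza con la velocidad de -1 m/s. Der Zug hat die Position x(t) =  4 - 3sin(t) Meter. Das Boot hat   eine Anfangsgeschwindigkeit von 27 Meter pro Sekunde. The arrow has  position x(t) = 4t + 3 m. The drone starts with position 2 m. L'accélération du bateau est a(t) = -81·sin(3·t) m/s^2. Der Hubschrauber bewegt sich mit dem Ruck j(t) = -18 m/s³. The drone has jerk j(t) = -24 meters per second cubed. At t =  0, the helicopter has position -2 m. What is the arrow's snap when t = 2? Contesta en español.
Partiendo de la posición x(t) = 4·t + 3, tomamos 4 derivadas. La derivada de la posición da la velocidad: v(t) = 4. Tomando d/dt de v(t), encontramos a(t) = 0. Tomando d/dt de a(t), encontramos j(t) = 0. Tomando d/dt de j(t), encontramos s(t) = 0. Tenemos el snap s(t) = 0. Sustituyendo t = 2: s(2) = 0.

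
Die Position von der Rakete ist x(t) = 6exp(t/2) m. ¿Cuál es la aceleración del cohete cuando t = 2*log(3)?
Para resolver esto, necesitamos tomar 2 derivadas de nuestra ecuación de la posición x(t) = 6·exp(t/2). La derivada de la posición da la velocidad: v(t) = 3·exp(t/2). La derivada de la velocidad da la aceleración: a(t) = 3·exp(t/2)/2. Tenemos la aceleración a(t) = 3·exp(t/2)/2. Sustituyendo t = 2*log(3): a(2*log(3)) = 9/2.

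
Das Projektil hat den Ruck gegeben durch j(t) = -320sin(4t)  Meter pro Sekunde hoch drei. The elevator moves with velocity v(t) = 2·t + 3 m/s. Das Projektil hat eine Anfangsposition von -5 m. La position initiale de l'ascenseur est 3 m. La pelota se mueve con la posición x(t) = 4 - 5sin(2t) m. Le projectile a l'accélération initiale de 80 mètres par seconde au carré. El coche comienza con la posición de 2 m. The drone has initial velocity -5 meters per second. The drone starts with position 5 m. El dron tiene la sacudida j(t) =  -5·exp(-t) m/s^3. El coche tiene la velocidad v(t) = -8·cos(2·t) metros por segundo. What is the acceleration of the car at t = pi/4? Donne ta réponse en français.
Pour résoudre ceci, nous devons prendre 1 dérivée de notre équation de la vitesse v(t) = -8·cos(2·t). En dérivant la vitesse, nous obtenons l'accélération: a(t) = 16·sin(2·t). En utilisant a(t) = 16·sin(2·t) et en substituant t = pi/4, nous trouvons a = 16.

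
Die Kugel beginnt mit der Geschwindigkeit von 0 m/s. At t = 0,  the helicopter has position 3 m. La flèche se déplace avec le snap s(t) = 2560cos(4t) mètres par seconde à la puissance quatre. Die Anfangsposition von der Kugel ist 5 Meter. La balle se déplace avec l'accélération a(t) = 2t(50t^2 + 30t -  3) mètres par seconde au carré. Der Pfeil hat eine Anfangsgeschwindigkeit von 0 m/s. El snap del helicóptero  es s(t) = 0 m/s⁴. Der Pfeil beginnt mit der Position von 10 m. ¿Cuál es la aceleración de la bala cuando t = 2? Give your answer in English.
We have acceleration a(t) = 2·t·(50·t^2 + 30·t - 3). Substituting t = 2: a(2) = 1028.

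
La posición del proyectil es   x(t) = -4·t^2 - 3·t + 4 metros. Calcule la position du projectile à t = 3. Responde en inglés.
From the given position equation x(t) = -4·t^2 - 3·t + 4, we substitute t = 3 to get x = -41.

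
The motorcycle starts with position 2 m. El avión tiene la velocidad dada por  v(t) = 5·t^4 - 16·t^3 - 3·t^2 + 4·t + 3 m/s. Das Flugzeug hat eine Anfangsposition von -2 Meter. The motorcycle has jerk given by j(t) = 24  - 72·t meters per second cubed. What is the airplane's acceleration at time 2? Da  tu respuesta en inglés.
We must differentiate our velocity equation v(t) = 5·t^4 - 16·t^3 - 3·t^2 + 4·t + 3 1 time. Differentiating velocity, we get acceleration: a(t) = 20·t^3 - 48·t^2 - 6·t + 4. Using a(t) = 20·t^3 - 48·t^2 - 6·t + 4 and substituting t = 2, we find a = -40.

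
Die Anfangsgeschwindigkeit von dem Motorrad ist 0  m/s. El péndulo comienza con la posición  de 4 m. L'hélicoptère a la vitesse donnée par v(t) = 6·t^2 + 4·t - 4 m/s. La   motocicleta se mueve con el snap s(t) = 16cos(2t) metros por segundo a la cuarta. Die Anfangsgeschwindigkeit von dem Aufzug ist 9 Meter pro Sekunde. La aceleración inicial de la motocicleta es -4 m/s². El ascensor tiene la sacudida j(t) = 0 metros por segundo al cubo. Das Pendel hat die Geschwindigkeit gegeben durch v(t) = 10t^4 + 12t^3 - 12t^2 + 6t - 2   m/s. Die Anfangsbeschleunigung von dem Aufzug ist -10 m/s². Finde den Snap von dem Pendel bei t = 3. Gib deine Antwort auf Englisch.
Starting from velocity v(t) = 10·t^4 + 12·t^3 - 12·t^2 + 6·t - 2, we take 3 derivatives. Taking d/dt of v(t), we find a(t) = 40·t^3 + 36·t^2 - 24·t + 6. The derivative of acceleration gives jerk: j(t) = 120·t^2 + 72·t - 24. Differentiating jerk, we get snap: s(t) = 240·t + 72. Using s(t) = 240·t + 72 and substituting t = 3, we find s = 792.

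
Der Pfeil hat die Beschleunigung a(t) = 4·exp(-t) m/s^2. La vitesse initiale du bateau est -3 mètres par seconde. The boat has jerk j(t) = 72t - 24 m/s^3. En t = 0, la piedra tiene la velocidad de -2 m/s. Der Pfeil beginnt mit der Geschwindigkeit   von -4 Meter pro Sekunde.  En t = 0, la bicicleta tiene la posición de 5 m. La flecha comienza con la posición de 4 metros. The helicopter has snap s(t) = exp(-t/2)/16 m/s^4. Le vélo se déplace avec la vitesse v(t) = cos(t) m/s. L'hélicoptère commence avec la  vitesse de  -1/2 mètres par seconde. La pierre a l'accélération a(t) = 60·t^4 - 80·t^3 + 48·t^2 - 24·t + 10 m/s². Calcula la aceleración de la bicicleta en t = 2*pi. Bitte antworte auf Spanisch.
Partiendo de la velocidad v(t) = cos(t), tomamos 1 derivada. La derivada de la velocidad da la aceleración: a(t) = -sin(t). Tenemos la aceleración a(t) = -sin(t). Sustituyendo t = 2*pi: a(2*pi) = 0.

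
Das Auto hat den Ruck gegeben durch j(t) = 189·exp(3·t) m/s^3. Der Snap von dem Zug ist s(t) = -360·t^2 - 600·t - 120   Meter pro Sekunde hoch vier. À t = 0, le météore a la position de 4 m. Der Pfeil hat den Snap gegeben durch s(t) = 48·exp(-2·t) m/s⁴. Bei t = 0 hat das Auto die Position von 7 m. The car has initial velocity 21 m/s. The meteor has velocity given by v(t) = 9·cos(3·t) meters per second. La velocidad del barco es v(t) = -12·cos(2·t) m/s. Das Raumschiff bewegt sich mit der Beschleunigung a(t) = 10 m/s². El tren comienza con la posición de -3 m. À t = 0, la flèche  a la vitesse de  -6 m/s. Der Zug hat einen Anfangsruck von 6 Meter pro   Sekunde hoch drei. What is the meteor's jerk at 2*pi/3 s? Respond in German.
Wir müssen unsere Gleichung für die Geschwindigkeit v(t) = 9·cos(3·t) 2-mal ableiten. Die Ableitung von der Geschwindigkeit ergibt die Beschleunigung: a(t) = -27·sin(3·t). Durch Ableiten von der Beschleunigung erhalten wir den Ruck: j(t) = -81·cos(3·t). Wir haben den Ruck j(t) = -81·cos(3·t). Durch Einsetzen von t = 2*pi/3: j(2*pi/3) = -81.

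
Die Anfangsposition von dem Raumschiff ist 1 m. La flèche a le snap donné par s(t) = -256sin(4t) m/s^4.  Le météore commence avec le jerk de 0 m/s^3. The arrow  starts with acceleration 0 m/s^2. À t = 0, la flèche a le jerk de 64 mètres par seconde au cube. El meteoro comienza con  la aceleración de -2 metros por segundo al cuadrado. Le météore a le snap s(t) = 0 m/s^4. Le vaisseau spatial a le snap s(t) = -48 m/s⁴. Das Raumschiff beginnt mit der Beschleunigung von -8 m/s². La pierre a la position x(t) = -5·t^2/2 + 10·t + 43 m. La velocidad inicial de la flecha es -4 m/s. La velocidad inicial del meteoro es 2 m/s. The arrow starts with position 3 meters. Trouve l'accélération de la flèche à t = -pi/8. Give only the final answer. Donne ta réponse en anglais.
a(-pi/8) = -16.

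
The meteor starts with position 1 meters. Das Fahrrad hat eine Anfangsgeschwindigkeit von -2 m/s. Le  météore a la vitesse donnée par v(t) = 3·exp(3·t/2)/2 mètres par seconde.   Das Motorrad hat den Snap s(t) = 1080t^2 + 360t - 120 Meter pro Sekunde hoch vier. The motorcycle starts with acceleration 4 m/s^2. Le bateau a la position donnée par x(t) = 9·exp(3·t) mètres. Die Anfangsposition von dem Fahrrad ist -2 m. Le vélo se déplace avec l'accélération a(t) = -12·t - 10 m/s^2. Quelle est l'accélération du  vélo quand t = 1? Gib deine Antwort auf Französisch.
En utilisant a(t) = -12·t - 10 et en substituant t = 1, nous trouvons a = -22.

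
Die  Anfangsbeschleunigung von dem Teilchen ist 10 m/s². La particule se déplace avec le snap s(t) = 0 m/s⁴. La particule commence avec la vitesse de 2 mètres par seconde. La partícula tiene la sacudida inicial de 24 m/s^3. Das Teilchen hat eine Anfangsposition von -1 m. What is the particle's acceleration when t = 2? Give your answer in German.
Ausgehend von dem Snap s(t) = 0, nehmen wir 2 Integrale. Die Stammfunktion von dem Snap ist der Ruck. Mit j(0) = 24 erhalten wir j(t) = 24. Mit ∫j(t)dt und Anwendung von a(0) = 10, finden wir a(t) = 24·t + 10. Aus der Gleichung für die Beschleunigung a(t) = 24·t + 10, setzen wir t = 2 ein und erhalten a = 58.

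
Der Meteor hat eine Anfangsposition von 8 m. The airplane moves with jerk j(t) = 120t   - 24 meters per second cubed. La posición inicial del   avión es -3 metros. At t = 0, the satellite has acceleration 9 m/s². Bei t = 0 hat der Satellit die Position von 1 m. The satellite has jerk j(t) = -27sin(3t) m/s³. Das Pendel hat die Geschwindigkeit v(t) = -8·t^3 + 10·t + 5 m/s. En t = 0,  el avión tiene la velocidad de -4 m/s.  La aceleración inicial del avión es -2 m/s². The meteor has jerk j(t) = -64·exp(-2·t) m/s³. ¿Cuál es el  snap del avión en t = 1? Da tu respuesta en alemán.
Wir müssen unsere Gleichung für den Ruck j(t) = 120·t - 24 1-mal ableiten. Die Ableitung von dem Ruck ergibt den Snap: s(t) = 120. Mit s(t) = 120 und Einsetzen von t = 1, finden wir s = 120.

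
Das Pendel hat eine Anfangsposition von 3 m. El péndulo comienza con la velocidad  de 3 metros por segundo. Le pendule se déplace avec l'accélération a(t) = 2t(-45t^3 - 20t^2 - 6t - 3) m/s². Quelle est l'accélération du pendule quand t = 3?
Nous avons l'accélération a(t) = 2·t·(-45·t^3 - 20·t^2 - 6·t - 3). En substituant t = 3: a(3) = -8496.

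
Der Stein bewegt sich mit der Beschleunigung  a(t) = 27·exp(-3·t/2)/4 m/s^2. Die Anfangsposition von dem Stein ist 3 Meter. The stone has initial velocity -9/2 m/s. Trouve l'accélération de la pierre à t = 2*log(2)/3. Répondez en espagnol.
De la ecuación de la aceleración a(t) = 27·exp(-3·t/2)/4, sustituimos t = 2*log(2)/3 para obtener a = 27/8.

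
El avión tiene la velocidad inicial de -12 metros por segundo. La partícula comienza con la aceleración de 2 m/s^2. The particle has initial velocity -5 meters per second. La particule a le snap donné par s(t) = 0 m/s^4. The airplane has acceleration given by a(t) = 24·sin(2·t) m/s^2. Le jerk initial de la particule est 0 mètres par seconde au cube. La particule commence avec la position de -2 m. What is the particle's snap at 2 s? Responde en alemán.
Aus der Gleichung für den Snap s(t) = 0, setzen wir t = 2 ein und erhalten s = 0.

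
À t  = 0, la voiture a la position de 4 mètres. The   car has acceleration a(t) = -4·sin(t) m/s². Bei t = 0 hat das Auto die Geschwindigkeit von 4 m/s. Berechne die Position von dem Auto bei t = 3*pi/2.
Wir müssen die Stammfunktion unserer Gleichung für die Beschleunigung a(t) = -4·sin(t) 2-mal finden. Durch Integration von der Beschleunigung und Verwendung der Anfangsbedingung v(0) = 4, erhalten wir v(t) = 4·cos(t). Mit ∫v(t)dt und Anwendung von x(0) = 4, finden wir x(t) = 4·sin(t) + 4. Mit x(t) = 4·sin(t) + 4 und Einsetzen von t = 3*pi/2, finden wir x = 0.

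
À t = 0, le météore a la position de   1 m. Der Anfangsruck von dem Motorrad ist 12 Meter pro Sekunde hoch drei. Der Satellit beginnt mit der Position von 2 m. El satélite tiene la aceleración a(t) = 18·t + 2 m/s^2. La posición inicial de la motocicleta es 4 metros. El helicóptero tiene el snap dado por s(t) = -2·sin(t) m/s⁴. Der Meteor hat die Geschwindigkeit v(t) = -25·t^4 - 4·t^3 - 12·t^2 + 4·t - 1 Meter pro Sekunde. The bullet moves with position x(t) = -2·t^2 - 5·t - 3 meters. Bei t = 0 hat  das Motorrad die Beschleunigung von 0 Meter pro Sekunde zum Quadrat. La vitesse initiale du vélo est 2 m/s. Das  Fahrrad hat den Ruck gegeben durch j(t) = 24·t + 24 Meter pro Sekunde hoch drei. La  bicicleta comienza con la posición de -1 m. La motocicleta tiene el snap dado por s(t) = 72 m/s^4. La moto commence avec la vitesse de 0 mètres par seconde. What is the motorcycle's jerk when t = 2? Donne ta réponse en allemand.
Wir müssen die Stammfunktion unserer Gleichung für den Snap s(t) = 72 1-mal finden. Durch Integration von dem Snap und Verwendung der Anfangsbedingung j(0) = 12, erhalten wir j(t) = 72·t + 12. Wir haben den Ruck j(t) = 72·t + 12. Durch Einsetzen von t = 2: j(2) = 156.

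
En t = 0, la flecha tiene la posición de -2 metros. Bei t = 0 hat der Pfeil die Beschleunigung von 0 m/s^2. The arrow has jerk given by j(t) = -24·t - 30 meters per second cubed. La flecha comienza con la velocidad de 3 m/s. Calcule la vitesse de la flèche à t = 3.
Nous devons trouver l'intégrale de notre équation du jerk j(t) = -24·t - 30 2 fois. La primitive du jerk est l'accélération. En utilisant a(0) = 0, nous obtenons a(t) = 6·t·(-2·t - 5). L'intégrale de l'accélération, avec v(0) = 3, donne la vitesse: v(t) = -4·t^3 - 15·t^2 + 3. En utilisant v(t) = -4·t^3 - 15·t^2 + 3 et en substituant t = 3, nous trouvons v = -240.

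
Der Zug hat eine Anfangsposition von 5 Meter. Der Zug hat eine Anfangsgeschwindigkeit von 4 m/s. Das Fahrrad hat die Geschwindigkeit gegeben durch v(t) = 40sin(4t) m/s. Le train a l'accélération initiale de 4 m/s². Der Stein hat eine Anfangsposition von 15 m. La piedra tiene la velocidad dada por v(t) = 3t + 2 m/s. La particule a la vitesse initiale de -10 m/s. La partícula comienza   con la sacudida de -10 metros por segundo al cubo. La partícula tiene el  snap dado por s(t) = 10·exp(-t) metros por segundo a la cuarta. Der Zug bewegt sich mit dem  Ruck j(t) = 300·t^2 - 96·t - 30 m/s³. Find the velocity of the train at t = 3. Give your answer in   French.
Pour résoudre ceci, nous devons prendre 2 intégrales de notre équation du jerk j(t) = 300·t^2 - 96·t - 30. La primitive du jerk est l'accélération. En utilisant a(0) = 4, nous obtenons a(t) = 100·t^3 - 48·t^2 - 30·t + 4. La primitive de l'accélération est la vitesse. En utilisant v(0) = 4, nous obtenons v(t) = 25·t^4 - 16·t^3 - 15·t^2 + 4·t + 4. En utilisant v(t) = 25·t^4 - 16·t^3 - 15·t^2 + 4·t + 4 et en substituant t = 3, nous trouvons v = 1474.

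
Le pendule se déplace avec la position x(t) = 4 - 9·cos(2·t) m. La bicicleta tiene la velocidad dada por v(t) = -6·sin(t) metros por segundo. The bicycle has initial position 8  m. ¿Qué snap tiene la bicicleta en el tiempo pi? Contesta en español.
Partiendo de la velocidad v(t) = -6·sin(t), tomamos 3 derivadas. Derivando la velocidad, obtenemos la aceleración: a(t) = -6·cos(t). Tomando d/dt de a(t), encontramos j(t) = 6·sin(t). Derivando la sacudida, obtenemos el snap: s(t) = 6·cos(t). Usando s(t) = 6·cos(t) y sustituyendo t = pi, encontramos s = -6.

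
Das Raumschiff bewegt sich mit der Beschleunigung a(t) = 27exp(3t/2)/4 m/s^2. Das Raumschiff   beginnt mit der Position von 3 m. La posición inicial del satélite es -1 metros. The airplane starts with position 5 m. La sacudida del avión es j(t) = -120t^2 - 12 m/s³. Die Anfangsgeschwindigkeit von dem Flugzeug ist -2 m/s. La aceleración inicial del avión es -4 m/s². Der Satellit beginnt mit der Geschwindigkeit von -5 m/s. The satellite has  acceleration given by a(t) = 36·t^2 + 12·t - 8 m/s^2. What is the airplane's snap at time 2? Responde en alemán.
Wir müssen unsere Gleichung für den Ruck j(t) = -120·t^2 - 12 1-mal ableiten. Durch Ableiten von dem Ruck erhalten wir den Snap: s(t) = -240·t. Wir haben den Snap s(t) = -240·t. Durch Einsetzen von t = 2: s(2) = -480.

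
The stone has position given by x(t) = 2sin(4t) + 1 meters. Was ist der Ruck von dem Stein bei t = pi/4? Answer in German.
Ausgehend von der Position x(t) = 2·sin(4·t) + 1, nehmen wir 3 Ableitungen. Mit d/dt von x(t) finden wir v(t) = 8·cos(4·t). Durch Ableiten von der Geschwindigkeit erhalten wir die Beschleunigung: a(t) = -32·sin(4·t). Mit d/dt von a(t) finden wir j(t) = -128·cos(4·t). Wir haben den Ruck j(t) = -128·cos(4·t). Durch Einsetzen von t = pi/4: j(pi/4) = 128.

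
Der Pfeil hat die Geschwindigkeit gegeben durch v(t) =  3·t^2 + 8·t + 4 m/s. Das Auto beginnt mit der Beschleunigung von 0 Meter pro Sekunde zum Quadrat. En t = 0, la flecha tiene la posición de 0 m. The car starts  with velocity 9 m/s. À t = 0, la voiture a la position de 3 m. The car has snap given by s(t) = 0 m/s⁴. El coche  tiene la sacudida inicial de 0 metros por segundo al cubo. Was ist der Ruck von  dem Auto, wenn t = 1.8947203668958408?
Wir müssen das Integral unserer Gleichung für den Snap s(t) = 0 1-mal finden. Durch Integration von dem Snap und Verwendung der Anfangsbedingung j(0) = 0, erhalten wir j(t) = 0. Wir haben den Ruck j(t) = 0. Durch Einsetzen von t = 1.8947203668958408: j(1.8947203668958408) = 0.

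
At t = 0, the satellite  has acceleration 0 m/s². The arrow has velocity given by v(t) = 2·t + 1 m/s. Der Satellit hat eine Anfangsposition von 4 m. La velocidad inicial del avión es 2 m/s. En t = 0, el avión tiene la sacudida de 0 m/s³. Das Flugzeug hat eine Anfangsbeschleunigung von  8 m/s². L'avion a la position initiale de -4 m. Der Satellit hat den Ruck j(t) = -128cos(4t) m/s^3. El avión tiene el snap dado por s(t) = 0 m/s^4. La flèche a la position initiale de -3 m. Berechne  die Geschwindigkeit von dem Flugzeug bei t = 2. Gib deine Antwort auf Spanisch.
Para resolver esto, necesitamos tomar 3 integrales de nuestra ecuación del snap s(t) = 0. Tomando ∫s(t)dt y aplicando j(0) = 0, encontramos j(t) = 0. Integrando la sacudida y usando la condición inicial a(0) = 8, obtenemos a(t) = 8. La antiderivada de la aceleración es la velocidad. Usando v(0) = 2, obtenemos v(t) = 8·t + 2. Tenemos la velocidad v(t) = 8·t + 2. Sustituyendo t = 2: v(2) = 18.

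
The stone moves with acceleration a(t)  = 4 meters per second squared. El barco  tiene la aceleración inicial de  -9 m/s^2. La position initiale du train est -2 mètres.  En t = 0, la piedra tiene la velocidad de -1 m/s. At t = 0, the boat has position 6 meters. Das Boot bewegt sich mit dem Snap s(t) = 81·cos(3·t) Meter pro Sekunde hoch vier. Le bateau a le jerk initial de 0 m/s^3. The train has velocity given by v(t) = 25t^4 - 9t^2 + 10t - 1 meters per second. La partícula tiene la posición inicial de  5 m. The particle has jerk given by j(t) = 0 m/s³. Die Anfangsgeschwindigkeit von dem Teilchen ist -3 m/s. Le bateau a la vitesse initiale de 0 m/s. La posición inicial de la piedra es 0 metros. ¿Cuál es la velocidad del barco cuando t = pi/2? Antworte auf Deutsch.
Wir müssen die Stammfunktion unserer Gleichung für den Snap s(t) = 81·cos(3·t) 3-mal finden. Die Stammfunktion von dem Snap, mit j(0) = 0, ergibt den Ruck: j(t) = 27·sin(3·t). Die Stammfunktion von dem Ruck, mit a(0) = -9, ergibt die Beschleunigung: a(t) = -9·cos(3·t). Durch Integration von der Beschleunigung und Verwendung der Anfangsbedingung v(0) = 0, erhalten wir v(t) = -3·sin(3·t). Wir haben die Geschwindigkeit v(t) = -3·sin(3·t). Durch Einsetzen von t = pi/2: v(pi/2) = 3.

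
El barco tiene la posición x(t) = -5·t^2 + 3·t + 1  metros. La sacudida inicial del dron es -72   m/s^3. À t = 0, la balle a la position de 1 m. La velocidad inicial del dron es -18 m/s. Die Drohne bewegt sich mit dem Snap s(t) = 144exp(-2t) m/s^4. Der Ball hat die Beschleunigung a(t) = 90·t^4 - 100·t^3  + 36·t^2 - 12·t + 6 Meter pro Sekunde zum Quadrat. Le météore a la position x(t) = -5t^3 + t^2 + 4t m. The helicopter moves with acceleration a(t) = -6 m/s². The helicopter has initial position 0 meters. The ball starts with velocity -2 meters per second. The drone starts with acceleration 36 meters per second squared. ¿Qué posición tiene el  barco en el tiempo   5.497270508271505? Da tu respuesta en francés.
De l'équation de la position x(t) = -5·t^2 + 3·t + 1, nous substituons t = 5.497270508271505 pour obtenir x = -133.608103680744.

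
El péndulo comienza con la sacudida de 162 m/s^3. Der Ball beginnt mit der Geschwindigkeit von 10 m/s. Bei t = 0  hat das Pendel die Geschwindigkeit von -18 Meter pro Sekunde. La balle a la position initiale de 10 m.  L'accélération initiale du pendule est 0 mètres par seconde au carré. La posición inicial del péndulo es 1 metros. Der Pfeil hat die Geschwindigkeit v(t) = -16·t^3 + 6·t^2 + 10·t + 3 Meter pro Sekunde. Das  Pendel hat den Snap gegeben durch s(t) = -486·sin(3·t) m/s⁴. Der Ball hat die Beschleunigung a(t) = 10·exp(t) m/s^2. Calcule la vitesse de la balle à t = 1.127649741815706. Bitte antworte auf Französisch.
En partant de l'accélération a(t) = 10·exp(t), nous prenons 1 primitive. En prenant ∫a(t)dt et en appliquant v(0) = 10, nous trouvons v(t) = 10·exp(t). En utilisant v(t) = 10·exp(t) et en substituant t = 1.127649741815706, nous trouvons v = 30.8838945116527.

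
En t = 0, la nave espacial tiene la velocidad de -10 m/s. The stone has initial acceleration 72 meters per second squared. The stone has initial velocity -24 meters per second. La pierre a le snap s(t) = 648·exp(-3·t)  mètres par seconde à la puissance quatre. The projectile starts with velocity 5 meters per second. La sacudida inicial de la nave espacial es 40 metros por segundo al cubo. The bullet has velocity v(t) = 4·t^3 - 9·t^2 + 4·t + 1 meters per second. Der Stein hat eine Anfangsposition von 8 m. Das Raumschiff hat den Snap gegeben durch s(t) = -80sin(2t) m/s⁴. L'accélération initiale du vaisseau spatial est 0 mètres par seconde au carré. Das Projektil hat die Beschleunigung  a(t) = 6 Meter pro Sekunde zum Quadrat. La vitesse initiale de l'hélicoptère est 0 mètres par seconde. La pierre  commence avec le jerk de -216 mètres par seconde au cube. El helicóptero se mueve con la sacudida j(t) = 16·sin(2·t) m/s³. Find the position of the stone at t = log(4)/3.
We need to integrate our snap equation s(t) = 648·exp(-3·t) 4 times. The antiderivative of snap is jerk. Using j(0) = -216, we get j(t) = -216·exp(-3·t). The antiderivative of jerk is acceleration. Using a(0) = 72, we get a(t) = 72·exp(-3·t). Integrating acceleration and using the initial condition v(0) = -24, we get v(t) = -24·exp(-3·t). Finding the antiderivative of v(t) and using x(0) = 8: x(t) = 8·exp(-3·t). From the given position equation x(t) = 8·exp(-3·t), we substitute t = log(4)/3 to get x = 2.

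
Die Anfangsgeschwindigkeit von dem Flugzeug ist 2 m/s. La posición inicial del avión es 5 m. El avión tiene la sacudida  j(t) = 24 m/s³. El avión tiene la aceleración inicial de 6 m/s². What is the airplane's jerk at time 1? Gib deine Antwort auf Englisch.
Using j(t) = 24 and substituting t = 1, we find j = 24.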